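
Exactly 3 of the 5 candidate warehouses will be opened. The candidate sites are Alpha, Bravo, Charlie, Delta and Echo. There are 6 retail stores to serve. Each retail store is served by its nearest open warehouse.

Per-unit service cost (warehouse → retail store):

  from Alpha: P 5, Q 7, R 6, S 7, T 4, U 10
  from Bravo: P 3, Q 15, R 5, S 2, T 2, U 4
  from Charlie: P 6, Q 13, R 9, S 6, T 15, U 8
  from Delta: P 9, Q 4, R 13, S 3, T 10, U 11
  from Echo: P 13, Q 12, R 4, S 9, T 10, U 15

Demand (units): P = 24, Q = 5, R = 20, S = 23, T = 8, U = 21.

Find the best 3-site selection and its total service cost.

With exactly 3 open, each retail store uses its cheapest among the chosen.
{Bravo, Delta, Echo}: P→Bravo 3·24=72, Q→Delta 4·5=20, R→Echo 4·20=80, S→Bravo 2·23=46, T→Bravo 2·8=16, U→Bravo 4·21=84. Service cost 318.
{Alpha, Bravo, Echo}: service cost 333
{Alpha, Bravo, Delta}: service cost 338
Among all 10 size-3 choices, {Bravo, Delta, Echo} is lowest.

Choose Bravo, Delta and Echo; total service cost 318.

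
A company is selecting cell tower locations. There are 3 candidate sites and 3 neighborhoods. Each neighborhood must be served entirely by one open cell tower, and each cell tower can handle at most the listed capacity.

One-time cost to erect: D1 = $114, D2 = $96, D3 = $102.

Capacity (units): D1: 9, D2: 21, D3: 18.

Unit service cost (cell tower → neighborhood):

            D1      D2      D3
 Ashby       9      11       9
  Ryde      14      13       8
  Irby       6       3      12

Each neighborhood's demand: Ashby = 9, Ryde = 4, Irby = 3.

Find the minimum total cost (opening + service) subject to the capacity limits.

Minimum total cost: 251

Open {D3}: Ashby→D3 9·9=81, Ryde→D3 8·4=32, Irby→D3 12·3=36.
Loads: D3 carries 16/18. Service 149; fixed 102; total 251.
Next best feasible plan costs 256.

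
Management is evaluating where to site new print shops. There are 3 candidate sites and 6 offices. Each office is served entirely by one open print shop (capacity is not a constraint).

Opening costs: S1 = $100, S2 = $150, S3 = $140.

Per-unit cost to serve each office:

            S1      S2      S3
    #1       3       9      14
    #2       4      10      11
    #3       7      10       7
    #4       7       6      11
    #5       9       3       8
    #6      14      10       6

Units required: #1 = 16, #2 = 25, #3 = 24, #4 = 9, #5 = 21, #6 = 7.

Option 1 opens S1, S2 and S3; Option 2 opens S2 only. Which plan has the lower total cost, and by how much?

Option 1 is cheaper by 106.

Option 1: {S1, S2, S3}: #1→S1 3·16=48, #2→S1 4·25=100, #3→S1 7·24=168, #4→S2 6·9=54, #5→S2 3·21=63, #6→S3 6·7=42. Service 475; fixed 390; total 865.
Option 2: {S2}: #1→S2 9·16=144, #2→S2 10·25=250, #3→S2 10·24=240, #4→S2 6·9=54, #5→S2 3·21=63, #6→S2 10·7=70. Service 821; fixed 150; total 971.
Difference: |865 − 971| = 106.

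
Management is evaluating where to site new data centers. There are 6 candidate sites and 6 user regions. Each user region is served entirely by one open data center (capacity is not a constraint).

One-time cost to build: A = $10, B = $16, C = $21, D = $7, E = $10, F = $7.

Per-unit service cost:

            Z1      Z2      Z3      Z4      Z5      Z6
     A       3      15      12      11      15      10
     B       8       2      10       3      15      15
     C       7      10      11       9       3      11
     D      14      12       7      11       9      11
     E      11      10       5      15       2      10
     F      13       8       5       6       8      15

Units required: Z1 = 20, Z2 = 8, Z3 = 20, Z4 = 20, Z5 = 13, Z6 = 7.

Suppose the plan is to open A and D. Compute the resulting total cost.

Each user region is assigned to its cheapest site among the open ones.
{A, D}: Z1→A 3·20=60, Z2→D 12·8=96, Z3→D 7·20=140, Z4→A 11·20=220, Z5→D 9·13=117, Z6→A 10·7=70. Service 703; fixed 17; total 720.

Total cost: 720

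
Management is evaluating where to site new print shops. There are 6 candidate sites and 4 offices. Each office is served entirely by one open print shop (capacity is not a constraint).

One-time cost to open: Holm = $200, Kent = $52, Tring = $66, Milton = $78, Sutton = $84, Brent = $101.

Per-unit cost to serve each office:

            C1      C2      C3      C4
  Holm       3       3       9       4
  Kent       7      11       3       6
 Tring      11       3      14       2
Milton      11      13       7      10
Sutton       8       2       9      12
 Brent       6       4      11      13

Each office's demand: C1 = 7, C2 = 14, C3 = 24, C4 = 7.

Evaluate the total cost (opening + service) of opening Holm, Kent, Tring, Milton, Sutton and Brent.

Each office is assigned to its cheapest site among the open ones.
{Holm, Kent, Tring, Milton, Sutton, Brent}: C1→Holm 3·7=21, C2→Sutton 2·14=28, C3→Kent 3·24=72, C4→Tring 2·7=14. Service 135; fixed 581; total 716.

Total cost: 716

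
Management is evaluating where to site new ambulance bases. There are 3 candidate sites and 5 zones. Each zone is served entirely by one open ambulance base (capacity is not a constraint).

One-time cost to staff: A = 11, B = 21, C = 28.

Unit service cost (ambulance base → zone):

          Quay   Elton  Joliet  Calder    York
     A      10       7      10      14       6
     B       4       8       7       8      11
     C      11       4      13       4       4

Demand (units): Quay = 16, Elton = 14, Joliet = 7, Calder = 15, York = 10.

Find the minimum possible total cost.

For any fixed open set, each zone goes to its cheapest open site; total = fixed + service.
{B, C}: Quay→B 4·16=64, Elton→C 4·14=56, Joliet→B 7·7=49, Calder→C 4·15=60, York→C 4·10=40. Service 269; fixed 49; total 318.
{A, B, C}: service 269 + fixed 60 = 329
{A, B}: service 391 + fixed 32 = 423
{A}: service 598 + fixed 11 = 609
No other subset beats 318.

Minimum total cost: 318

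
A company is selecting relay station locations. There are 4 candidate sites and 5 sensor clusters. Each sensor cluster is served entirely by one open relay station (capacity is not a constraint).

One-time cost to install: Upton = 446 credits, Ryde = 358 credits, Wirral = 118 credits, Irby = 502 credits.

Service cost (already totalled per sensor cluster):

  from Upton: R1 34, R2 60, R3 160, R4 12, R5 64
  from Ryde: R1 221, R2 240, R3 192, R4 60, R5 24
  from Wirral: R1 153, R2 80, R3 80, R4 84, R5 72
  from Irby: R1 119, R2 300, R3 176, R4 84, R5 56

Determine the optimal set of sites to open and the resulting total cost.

For any fixed open set, each sensor cluster goes to its cheapest open site; total = fixed + service.
{Wirral}: R1→Wirral 153, R2→Wirral 80, R3→Wirral 80, R4→Wirral 84, R5→Wirral 72. Service 469; fixed 118; total 587.
{Upton}: R1→Upton 34, R2→Upton 60, R3→Upton 160, R4→Upton 12, R5→Upton 64. Service 330; fixed 446; total 776.
{Upton, Wirral}: service 250 + fixed 564 = 814
{Upton, Ryde, Wirral, Irby}: R1→Upton 34, R2→Upton 60, R3→Wirral 80, R4→Upton 12, R5→Ryde 24. Service 210; fixed 1424; total 1634.
No other subset beats 587.

Open Wirral only; minimum total cost 587.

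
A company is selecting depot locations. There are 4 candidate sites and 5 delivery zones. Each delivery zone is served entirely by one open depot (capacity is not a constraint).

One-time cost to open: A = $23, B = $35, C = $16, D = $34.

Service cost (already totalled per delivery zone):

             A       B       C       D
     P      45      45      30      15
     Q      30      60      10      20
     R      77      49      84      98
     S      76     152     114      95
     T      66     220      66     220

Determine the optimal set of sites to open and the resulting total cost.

For any fixed open set, each delivery zone goes to its cheapest open site; total = fixed + service.
{A, C}: P→C 30, Q→C 10, R→A 77, S→A 76, T→A 66. Service 259; fixed 39; total 298.
{A, B, C}: P→C 30, Q→C 10, R→B 49, S→A 76, T→A 66. Service 231; fixed 74; total 305.
{A, D}: P→D 15, Q→D 20, R→A 77, S→A 76, T→A 66. Service 254; fixed 57; total 311.
{A, B, C, D}: P→D 15, Q→C 10, R→B 49, S→A 76, T→A 66. Service 216; fixed 108; total 324.
No other subset beats 298.

Open A and C; minimum total cost 298.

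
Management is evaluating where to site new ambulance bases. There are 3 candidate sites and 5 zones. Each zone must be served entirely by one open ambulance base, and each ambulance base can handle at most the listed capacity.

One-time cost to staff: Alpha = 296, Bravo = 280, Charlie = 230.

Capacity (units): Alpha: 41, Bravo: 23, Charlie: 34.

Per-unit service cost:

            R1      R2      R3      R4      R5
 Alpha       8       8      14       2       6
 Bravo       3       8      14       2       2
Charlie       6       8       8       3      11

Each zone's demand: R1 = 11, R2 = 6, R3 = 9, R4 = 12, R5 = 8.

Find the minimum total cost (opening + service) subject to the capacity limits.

Minimum total cost: 715

Open {Bravo, Charlie}: R1→Bravo 3·11=33, R2→Charlie 8·6=48, R3→Charlie 8·9=72, R4→Charlie 3·12=36, R5→Bravo 2·8=16.
Loads: Bravo carries 19/23, Charlie carries 27/34. Service 205; fixed 510; total 715.
Next best feasible plan costs 736.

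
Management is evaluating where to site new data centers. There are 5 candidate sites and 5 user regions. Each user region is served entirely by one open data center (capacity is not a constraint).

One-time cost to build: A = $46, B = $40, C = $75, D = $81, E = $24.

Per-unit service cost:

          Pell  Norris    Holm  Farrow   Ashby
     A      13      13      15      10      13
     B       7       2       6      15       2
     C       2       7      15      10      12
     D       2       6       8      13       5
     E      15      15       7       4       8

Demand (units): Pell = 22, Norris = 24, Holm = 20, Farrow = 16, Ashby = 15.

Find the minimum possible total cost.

For any fixed open set, each user region goes to its cheapest open site; total = fixed + service.
{B, C, E}: Pell→C 2·22=44, Norris→B 2·24=48, Holm→B 6·20=120, Farrow→E 4·16=64, Ashby→B 2·15=30. Service 306; fixed 139; total 445.
{B, D, E}: service 306 + fixed 145 = 451
{B, E}: service 416 + fixed 64 = 480
{A, B, C, D, E}: Pell→C 2·22=44, Norris→B 2·24=48, Holm→B 6·20=120, Farrow→E 4·16=64, Ashby→B 2·15=30. Service 306; fixed 266; total 572.
No other subset beats 445.

Minimum total cost: 445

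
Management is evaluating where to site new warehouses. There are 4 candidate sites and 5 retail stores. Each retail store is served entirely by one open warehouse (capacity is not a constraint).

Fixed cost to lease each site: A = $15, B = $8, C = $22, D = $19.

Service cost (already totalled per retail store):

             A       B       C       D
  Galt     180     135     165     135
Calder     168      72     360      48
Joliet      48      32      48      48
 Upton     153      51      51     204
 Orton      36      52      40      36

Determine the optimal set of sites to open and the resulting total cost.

For any fixed open set, each retail store goes to its cheapest open site; total = fixed + service.
{B, D}: Galt→B 135, Calder→D 48, Joliet→B 32, Upton→B 51, Orton→D 36. Service 302; fixed 27; total 329.
{A, B, D}: Galt→B 135, Calder→D 48, Joliet→B 32, Upton→B 51, Orton→A 36. Service 302; fixed 42; total 344.
{A, B}: Galt→B 135, Calder→B 72, Joliet→B 32, Upton→B 51, Orton→A 36. Service 326; fixed 23; total 349.
{A, B, C, D}: service 302 + fixed 64 = 366
No other subset beats 329.

Open B and D; minimum total cost 329.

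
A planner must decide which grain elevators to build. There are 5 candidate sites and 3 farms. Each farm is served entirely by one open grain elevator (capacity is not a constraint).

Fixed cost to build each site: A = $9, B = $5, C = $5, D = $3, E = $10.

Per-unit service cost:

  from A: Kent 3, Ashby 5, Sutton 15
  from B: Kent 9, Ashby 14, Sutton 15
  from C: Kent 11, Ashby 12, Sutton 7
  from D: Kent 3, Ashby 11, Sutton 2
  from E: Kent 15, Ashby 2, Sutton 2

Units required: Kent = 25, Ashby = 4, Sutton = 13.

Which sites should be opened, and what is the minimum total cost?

For any fixed open set, each farm goes to its cheapest open site; total = fixed + service.
{D, E}: Kent→D 3·25=75, Ashby→E 2·4=8, Sutton→D 2·13=26. Service 109; fixed 13; total 122.
{B, D, E}: service 109 + fixed 18 = 127
{C, D, E}: service 109 + fixed 18 = 127
{A, B, C, D, E}: Kent→A 3·25=75, Ashby→E 2·4=8, Sutton→D 2·13=26. Service 109; fixed 32; total 141.
No other subset beats 122.

Open D and E; minimum total cost 122.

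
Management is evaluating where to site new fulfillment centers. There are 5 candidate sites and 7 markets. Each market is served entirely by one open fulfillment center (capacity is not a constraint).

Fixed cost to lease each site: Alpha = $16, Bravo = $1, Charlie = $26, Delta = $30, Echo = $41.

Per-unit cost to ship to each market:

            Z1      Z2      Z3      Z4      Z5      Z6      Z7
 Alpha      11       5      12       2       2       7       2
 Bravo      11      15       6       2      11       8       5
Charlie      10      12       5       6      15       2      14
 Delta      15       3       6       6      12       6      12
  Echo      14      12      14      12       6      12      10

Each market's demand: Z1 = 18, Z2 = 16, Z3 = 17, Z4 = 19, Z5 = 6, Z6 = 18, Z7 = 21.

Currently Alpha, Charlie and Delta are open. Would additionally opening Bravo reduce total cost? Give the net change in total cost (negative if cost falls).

Current service cost with {Alpha, Charlie, Delta}: 441.
Adding Bravo: each market re-picks its cheapest; new service cost 441, saving 0.
Extra fixed cost: 1. Net change = 1 − 0 = 1.
(Totals: 513 → 514.)

No — net change +1 (cost rises by 1).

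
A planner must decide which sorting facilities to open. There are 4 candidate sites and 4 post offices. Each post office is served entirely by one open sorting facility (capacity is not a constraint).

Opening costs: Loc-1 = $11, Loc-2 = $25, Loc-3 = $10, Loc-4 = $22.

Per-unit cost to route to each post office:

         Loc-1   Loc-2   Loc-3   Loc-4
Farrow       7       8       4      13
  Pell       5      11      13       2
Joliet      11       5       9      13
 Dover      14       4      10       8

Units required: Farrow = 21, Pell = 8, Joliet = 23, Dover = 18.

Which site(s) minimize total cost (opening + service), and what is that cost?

Open Loc-2, Loc-3 and Loc-4; minimum total cost 344.

For any fixed open set, each post office goes to its cheapest open site; total = fixed + service.
{Loc-2, Loc-3, Loc-4}: Farrow→Loc-3 4·21=84, Pell→Loc-4 2·8=16, Joliet→Loc-2 5·23=115, Dover→Loc-2 4·18=72. Service 287; fixed 57; total 344.
{Loc-1, Loc-2, Loc-3, Loc-4}: Farrow→Loc-3 4·21=84, Pell→Loc-4 2·8=16, Joliet→Loc-2 5·23=115, Dover→Loc-2 4·18=72. Service 287; fixed 68; total 355.
{Loc-1, Loc-2, Loc-3}: Farrow→Loc-3 4·21=84, Pell→Loc-1 5·8=40, Joliet→Loc-2 5·23=115, Dover→Loc-2 4·18=72. Service 311; fixed 46; total 357.
{Loc-3}: service 575 + fixed 10 = 585
No other subset beats 344.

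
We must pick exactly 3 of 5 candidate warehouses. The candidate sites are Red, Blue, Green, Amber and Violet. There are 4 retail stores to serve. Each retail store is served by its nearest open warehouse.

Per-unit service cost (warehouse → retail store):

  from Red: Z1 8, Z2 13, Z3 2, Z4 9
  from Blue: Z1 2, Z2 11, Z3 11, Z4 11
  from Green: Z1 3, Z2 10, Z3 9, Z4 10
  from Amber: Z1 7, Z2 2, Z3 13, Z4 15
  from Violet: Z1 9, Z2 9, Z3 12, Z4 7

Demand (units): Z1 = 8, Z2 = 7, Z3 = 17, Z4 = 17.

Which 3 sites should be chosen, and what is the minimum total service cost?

Choose Red, Blue and Amber; total service cost 217.

With exactly 3 open, each retail store uses its cheapest among the chosen.
{Red, Blue, Amber}: Z1→Blue 2·8=16, Z2→Amber 2·7=14, Z3→Red 2·17=34, Z4→Red 9·17=153. Service cost 217.
{Red, Amber, Violet}: service cost 223
{Red, Green, Amber}: service cost 225
Among all 10 size-3 choices, {Red, Blue, Amber} is lowest.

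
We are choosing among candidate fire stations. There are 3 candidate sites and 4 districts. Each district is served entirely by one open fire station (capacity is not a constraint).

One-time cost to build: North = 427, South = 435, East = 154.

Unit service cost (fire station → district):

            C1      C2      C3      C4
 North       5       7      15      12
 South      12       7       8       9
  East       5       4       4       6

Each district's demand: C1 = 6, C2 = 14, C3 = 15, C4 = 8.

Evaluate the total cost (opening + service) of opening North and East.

Total cost: 775

Each district is assigned to its cheapest site among the open ones.
{North, East}: C1→North 5·6=30, C2→East 4·14=56, C3→East 4·15=60, C4→East 6·8=48. Service 194; fixed 581; total 775.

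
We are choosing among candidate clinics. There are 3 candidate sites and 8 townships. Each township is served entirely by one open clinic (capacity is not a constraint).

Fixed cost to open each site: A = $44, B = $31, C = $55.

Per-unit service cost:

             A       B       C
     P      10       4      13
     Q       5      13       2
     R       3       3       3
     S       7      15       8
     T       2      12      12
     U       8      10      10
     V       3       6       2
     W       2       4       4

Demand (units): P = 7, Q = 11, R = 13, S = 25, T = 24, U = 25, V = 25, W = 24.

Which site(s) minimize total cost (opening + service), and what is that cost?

Open A, B and C; minimum total cost 740.

For any fixed open set, each township goes to its cheapest open site; total = fixed + service.
{A, B, C}: P→B 4·7=28, Q→C 2·11=22, R→A 3·13=39, S→A 7·25=175, T→A 2·24=48, U→A 8·25=200, V→C 2·25=50, W→A 2·24=48. Service 610; fixed 130; total 740.
{A, B}: service 668 + fixed 75 = 743
{A, C}: service 652 + fixed 99 = 751
{B}: P→B 4·7=28, Q→B 13·11=143, R→B 3·13=39, S→B 15·25=375, T→B 12·24=288, U→B 10·25=250, V→B 6·25=150, W→B 4·24=96. Service 1369; fixed 31; total 1400.
No other subset beats 740.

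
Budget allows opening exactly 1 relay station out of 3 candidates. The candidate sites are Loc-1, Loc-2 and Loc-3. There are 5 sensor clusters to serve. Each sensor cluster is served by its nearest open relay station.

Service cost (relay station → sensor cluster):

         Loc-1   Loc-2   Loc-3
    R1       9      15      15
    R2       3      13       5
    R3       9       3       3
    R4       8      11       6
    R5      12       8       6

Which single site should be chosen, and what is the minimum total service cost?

Choose Loc-3 only; total service cost 35.

With exactly 1 open, each sensor cluster uses its cheapest among the chosen.
{Loc-3}: R1→Loc-3 15, R2→Loc-3 5, R3→Loc-3 3, R4→Loc-3 6, R5→Loc-3 6. Service cost 35.
{Loc-1}: service cost 41
{Loc-2}: service cost 50
Among all 3 size-1 choices, {Loc-3} is lowest.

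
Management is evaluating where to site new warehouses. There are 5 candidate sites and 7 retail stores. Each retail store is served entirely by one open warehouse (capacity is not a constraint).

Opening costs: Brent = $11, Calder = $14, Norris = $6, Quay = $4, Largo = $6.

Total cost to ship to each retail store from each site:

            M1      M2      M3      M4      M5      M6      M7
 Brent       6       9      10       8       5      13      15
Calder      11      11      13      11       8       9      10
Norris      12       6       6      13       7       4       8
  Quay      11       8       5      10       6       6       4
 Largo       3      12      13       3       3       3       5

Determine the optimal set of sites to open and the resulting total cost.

Open Quay and Largo; minimum total cost 39.

For any fixed open set, each retail store goes to its cheapest open site; total = fixed + service.
{Quay, Largo}: M1→Largo 3, M2→Quay 8, M3→Quay 5, M4→Largo 3, M5→Largo 3, M6→Largo 3, M7→Quay 4. Service 29; fixed 10; total 39.
{Norris, Largo}: service 29 + fixed 12 = 41
{Norris, Quay, Largo}: M1→Largo 3, M2→Norris 6, M3→Quay 5, M4→Largo 3, M5→Largo 3, M6→Largo 3, M7→Quay 4. Service 27; fixed 16; total 43.
{Brent, Calder, Norris, Quay, Largo}: M1→Largo 3, M2→Norris 6, M3→Quay 5, M4→Largo 3, M5→Largo 3, M6→Largo 3, M7→Quay 4. Service 27; fixed 41; total 68.
No other subset beats 39.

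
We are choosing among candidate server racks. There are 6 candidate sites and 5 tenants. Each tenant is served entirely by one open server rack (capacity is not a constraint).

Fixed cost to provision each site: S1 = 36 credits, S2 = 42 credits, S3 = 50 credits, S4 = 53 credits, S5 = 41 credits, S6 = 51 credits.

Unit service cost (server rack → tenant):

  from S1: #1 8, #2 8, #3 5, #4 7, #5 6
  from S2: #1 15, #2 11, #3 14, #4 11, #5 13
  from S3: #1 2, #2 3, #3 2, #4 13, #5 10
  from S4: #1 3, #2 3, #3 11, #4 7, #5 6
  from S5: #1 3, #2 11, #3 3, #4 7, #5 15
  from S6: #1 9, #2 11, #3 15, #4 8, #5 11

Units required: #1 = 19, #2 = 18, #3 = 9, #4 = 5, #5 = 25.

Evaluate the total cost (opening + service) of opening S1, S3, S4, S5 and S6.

Each tenant is assigned to its cheapest site among the open ones.
{S1, S3, S4, S5, S6}: #1→S3 2·19=38, #2→S3 3·18=54, #3→S3 2·9=18, #4→S1 7·5=35, #5→S1 6·25=150. Service 295; fixed 231; total 526.

Total cost: 526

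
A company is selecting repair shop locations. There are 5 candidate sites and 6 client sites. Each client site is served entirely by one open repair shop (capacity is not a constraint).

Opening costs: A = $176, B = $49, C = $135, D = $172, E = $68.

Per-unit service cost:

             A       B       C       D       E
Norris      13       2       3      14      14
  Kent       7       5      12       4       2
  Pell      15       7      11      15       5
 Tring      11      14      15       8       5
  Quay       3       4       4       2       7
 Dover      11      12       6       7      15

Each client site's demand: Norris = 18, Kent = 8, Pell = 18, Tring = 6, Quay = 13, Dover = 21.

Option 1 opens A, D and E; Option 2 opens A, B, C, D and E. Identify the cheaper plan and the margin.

Option 1: {A, D, E}: Norris→A 13·18=234, Kent→E 2·8=16, Pell→E 5·18=90, Tring→E 5·6=30, Quay→D 2·13=26, Dover→D 7·21=147. Service 543; fixed 416; total 959.
Option 2: {A, B, C, D, E}: Norris→B 2·18=36, Kent→E 2·8=16, Pell→E 5·18=90, Tring→E 5·6=30, Quay→D 2·13=26, Dover→C 6·21=126. Service 324; fixed 600; total 924.
Difference: |959 − 924| = 35.

Option 2 is cheaper by 35.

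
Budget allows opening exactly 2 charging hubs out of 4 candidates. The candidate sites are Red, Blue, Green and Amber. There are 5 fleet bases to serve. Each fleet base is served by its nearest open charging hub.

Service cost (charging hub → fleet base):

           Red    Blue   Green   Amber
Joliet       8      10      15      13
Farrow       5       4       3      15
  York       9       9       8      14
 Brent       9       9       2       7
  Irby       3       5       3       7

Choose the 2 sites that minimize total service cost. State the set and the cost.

With exactly 2 open, each fleet base uses its cheapest among the chosen.
{Red, Green}: Joliet→Red 8, Farrow→Green 3, York→Green 8, Brent→Green 2, Irby→Red 3. Service cost 24.
{Blue, Green}: service cost 26
{Green, Amber}: service cost 29
Among all 6 size-2 choices, {Red, Green} is lowest.

Choose Red and Green; total service cost 24.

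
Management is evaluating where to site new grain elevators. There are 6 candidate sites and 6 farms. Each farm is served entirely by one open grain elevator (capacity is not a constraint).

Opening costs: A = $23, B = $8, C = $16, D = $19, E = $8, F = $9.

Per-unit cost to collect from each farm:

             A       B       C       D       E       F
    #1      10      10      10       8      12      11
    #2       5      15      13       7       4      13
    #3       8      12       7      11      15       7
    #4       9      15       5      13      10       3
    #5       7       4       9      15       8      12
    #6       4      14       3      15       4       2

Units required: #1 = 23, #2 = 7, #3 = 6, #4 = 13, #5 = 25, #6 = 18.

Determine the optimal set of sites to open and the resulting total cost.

Open B, D, E and F; minimum total cost 473.

For any fixed open set, each farm goes to its cheapest open site; total = fixed + service.
{B, D, E, F}: #1→D 8·23=184, #2→E 4·7=28, #3→F 7·6=42, #4→F 3·13=39, #5→B 4·25=100, #6→F 2·18=36. Service 429; fixed 44; total 473.
{B, D, F}: service 450 + fixed 36 = 486
{B, C, D, E, F}: service 429 + fixed 60 = 489
{A, B, C, D, E, F}: service 429 + fixed 83 = 512
No other subset beats 473.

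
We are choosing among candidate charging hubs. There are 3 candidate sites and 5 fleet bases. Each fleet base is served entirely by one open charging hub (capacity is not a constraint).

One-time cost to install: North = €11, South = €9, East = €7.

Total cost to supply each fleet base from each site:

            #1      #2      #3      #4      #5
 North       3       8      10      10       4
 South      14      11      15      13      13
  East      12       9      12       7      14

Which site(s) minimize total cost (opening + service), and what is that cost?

For any fixed open set, each fleet base goes to its cheapest open site; total = fixed + service.
{North}: #1→North 3, #2→North 8, #3→North 10, #4→North 10, #5→North 4. Service 35; fixed 11; total 46.
{North, East}: service 32 + fixed 18 = 50
{North, South}: service 35 + fixed 20 = 55
{North, South, East}: service 32 + fixed 27 = 59
(All 7 nonempty subsets were checked; North only is lowest.)

Open North only; minimum total cost 46.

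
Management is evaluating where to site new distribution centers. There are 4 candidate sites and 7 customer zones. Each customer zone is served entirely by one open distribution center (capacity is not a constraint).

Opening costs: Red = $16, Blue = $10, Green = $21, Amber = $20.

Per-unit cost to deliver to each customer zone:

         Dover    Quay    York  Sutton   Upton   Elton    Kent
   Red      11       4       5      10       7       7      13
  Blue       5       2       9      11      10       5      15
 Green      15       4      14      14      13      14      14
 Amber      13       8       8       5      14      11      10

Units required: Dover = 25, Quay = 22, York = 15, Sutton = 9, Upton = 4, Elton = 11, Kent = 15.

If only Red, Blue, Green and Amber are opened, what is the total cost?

Each customer zone is assigned to its cheapest site among the open ones.
{Red, Blue, Green, Amber}: Dover→Blue 5·25=125, Quay→Blue 2·22=44, York→Red 5·15=75, Sutton→Amber 5·9=45, Upton→Red 7·4=28, Elton→Blue 5·11=55, Kent→Amber 10·15=150. Service 522; fixed 67; total 589.

Total cost: 589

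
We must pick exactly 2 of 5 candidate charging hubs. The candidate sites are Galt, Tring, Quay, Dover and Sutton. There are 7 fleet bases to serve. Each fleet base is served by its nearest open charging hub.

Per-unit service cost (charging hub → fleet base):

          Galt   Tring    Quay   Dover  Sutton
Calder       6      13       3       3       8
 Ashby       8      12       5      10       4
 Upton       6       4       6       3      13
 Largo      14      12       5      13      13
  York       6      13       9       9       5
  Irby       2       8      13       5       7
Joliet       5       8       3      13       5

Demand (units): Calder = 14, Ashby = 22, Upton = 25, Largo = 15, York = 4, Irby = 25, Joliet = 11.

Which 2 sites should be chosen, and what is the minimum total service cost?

With exactly 2 open, each fleet base uses its cheapest among the chosen.
{Galt, Quay}: Calder→Quay 3·14=42, Ashby→Quay 5·22=110, Upton→Galt 6·25=150, Largo→Quay 5·15=75, York→Galt 6·4=24, Irby→Galt 2·25=50, Joliet→Quay 3·11=33. Service cost 484.
{Quay, Dover}: service cost 496
{Quay, Sutton}: service cost 583
Among all 10 size-2 choices, {Galt, Quay} is lowest.

Choose Galt and Quay; total service cost 484.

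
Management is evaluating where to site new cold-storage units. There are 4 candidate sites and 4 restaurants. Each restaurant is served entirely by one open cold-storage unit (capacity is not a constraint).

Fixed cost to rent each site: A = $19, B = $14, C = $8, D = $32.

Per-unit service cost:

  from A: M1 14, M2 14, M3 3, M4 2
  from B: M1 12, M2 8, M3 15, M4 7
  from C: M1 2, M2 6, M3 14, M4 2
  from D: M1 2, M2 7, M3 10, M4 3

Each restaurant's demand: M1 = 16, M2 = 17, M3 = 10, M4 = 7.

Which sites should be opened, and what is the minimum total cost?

For any fixed open set, each restaurant goes to its cheapest open site; total = fixed + service.
{A, C}: M1→C 2·16=32, M2→C 6·17=102, M3→A 3·10=30, M4→A 2·7=14. Service 178; fixed 27; total 205.
{A, B, C}: service 178 + fixed 41 = 219
{A, C, D}: service 178 + fixed 59 = 237
{A, B, C, D}: M1→C 2·16=32, M2→C 6·17=102, M3→A 3·10=30, M4→A 2·7=14. Service 178; fixed 73; total 251.
No other subset beats 205.

Open A and C; minimum total cost 205.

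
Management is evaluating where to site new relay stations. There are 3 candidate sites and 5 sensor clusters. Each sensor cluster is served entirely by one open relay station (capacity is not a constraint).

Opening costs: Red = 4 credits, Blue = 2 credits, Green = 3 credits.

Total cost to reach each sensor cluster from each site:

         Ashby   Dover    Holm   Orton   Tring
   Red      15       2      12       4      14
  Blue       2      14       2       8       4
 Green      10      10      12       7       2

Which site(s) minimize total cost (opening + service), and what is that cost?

For any fixed open set, each sensor cluster goes to its cheapest open site; total = fixed + service.
{Red, Blue}: Ashby→Blue 2, Dover→Red 2, Holm→Blue 2, Orton→Red 4, Tring→Blue 4. Service 14; fixed 6; total 20.
{Red, Blue, Green}: Ashby→Blue 2, Dover→Red 2, Holm→Blue 2, Orton→Red 4, Tring→Green 2. Service 12; fixed 9; total 21.
{Blue, Green}: Ashby→Blue 2, Dover→Green 10, Holm→Blue 2, Orton→Green 7, Tring→Green 2. Service 23; fixed 5; total 28.
{Blue}: Ashby→Blue 2, Dover→Blue 14, Holm→Blue 2, Orton→Blue 8, Tring→Blue 4. Service 30; fixed 2; total 32.
No other subset beats 20.

Open Red and Blue; minimum total cost 20.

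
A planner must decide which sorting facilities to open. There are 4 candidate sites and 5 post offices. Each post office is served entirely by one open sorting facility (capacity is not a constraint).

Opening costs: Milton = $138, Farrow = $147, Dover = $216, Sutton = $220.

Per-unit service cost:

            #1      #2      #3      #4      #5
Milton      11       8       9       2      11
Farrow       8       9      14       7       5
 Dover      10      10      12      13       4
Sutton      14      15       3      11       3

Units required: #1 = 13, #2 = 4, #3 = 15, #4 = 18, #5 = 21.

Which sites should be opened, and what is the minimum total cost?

For any fixed open set, each post office goes to its cheapest open site; total = fixed + service.
{Milton, Sutton}: #1→Milton 11·13=143, #2→Milton 8·4=32, #3→Sutton 3·15=45, #4→Milton 2·18=36, #5→Sutton 3·21=63. Service 319; fixed 358; total 677.
{Milton, Farrow}: #1→Farrow 8·13=104, #2→Milton 8·4=32, #3→Milton 9·15=135, #4→Milton 2·18=36, #5→Farrow 5·21=105. Service 412; fixed 285; total 697.
{Milton}: #1→Milton 11·13=143, #2→Milton 8·4=32, #3→Milton 9·15=135, #4→Milton 2·18=36, #5→Milton 11·21=231. Service 577; fixed 138; total 715.
{Milton, Farrow, Dover, Sutton}: service 280 + fixed 721 = 1001
No other subset beats 677.

Open Milton and Sutton; minimum total cost 677.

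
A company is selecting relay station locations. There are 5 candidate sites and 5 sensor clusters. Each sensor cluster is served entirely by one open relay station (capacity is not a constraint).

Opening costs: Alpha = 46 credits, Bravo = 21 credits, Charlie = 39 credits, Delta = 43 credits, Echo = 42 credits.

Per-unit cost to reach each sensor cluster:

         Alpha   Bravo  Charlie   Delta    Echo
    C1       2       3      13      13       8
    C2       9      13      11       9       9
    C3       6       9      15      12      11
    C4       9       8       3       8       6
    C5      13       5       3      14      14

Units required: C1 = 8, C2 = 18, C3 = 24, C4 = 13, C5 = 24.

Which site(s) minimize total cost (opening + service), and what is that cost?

For any fixed open set, each sensor cluster goes to its cheapest open site; total = fixed + service.
{Alpha, Charlie}: C1→Alpha 2·8=16, C2→Alpha 9·18=162, C3→Alpha 6·24=144, C4→Charlie 3·13=39, C5→Charlie 3·24=72. Service 433; fixed 85; total 518.
{Alpha, Bravo, Charlie}: service 433 + fixed 106 = 539
{Alpha, Charlie, Echo}: C1→Alpha 2·8=16, C2→Alpha 9·18=162, C3→Alpha 6·24=144, C4→Charlie 3·13=39, C5→Charlie 3·24=72. Service 433; fixed 127; total 560.
{Alpha, Bravo, Charlie, Delta, Echo}: C1→Alpha 2·8=16, C2→Alpha 9·18=162, C3→Alpha 6·24=144, C4→Charlie 3·13=39, C5→Charlie 3·24=72. Service 433; fixed 191; total 624.
No other subset beats 518.

Open Alpha and Charlie; minimum total cost 518.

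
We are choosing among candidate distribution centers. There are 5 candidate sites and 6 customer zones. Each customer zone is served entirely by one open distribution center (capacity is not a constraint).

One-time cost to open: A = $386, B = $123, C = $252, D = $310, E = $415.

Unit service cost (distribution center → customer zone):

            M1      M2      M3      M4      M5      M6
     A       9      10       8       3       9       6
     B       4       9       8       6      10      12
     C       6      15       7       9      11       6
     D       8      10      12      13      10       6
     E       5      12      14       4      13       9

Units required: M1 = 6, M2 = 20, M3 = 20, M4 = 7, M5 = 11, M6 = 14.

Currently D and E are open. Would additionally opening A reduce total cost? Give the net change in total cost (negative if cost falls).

No — net change +288 (cost rises by 288).

Current service cost with {D, E}: 692.
Adding A: each customer zone re-picks its cheapest; new service cost 594, saving 98.
Extra fixed cost: 386. Net change = 386 − 98 = 288.
(Totals: 1417 → 1705.)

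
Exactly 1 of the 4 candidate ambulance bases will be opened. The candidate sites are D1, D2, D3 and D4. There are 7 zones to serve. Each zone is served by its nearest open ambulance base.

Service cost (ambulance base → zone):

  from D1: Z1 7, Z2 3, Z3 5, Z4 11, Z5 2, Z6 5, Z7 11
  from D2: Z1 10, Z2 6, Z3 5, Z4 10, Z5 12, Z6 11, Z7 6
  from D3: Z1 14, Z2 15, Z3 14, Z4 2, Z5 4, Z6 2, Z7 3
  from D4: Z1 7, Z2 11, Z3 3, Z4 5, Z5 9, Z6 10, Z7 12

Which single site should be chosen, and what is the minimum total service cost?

With exactly 1 open, each zone uses its cheapest among the chosen.
{D1}: Z1→D1 7, Z2→D1 3, Z3→D1 5, Z4→D1 11, Z5→D1 2, Z6→D1 5, Z7→D1 11. Service cost 44.
{D3}: service cost 54
{D4}: service cost 57
Among all 4 size-1 choices, {D1} is lowest.

Choose D1 only; total service cost 44.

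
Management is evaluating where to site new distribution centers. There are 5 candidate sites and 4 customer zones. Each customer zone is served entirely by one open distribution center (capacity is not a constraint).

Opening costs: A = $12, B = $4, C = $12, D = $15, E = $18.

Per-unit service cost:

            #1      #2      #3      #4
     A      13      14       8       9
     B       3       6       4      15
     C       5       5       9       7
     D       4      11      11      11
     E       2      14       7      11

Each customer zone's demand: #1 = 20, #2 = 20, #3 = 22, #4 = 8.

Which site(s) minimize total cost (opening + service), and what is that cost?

Open B, C and E; minimum total cost 318.

For any fixed open set, each customer zone goes to its cheapest open site; total = fixed + service.
{B, C, E}: #1→E 2·20=40, #2→C 5·20=100, #3→B 4·22=88, #4→C 7·8=56. Service 284; fixed 34; total 318.
{B, C}: service 304 + fixed 16 = 320
{A, B, C, E}: service 284 + fixed 46 = 330
{A, B, C, D, E}: service 284 + fixed 61 = 345
No other subset beats 318.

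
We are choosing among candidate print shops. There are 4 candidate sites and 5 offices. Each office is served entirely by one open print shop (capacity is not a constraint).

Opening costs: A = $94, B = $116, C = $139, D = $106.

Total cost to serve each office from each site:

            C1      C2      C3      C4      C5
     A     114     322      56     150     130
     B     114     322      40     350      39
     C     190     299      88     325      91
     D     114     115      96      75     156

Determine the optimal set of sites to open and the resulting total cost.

For any fixed open set, each office goes to its cheapest open site; total = fixed + service.
{B, D}: C1→B 114, C2→D 115, C3→B 40, C4→D 75, C5→B 39. Service 383; fixed 222; total 605.
{D}: service 556 + fixed 106 = 662
{A, D}: service 490 + fixed 200 = 690
{A, B, C, D}: service 383 + fixed 455 = 838
No other subset beats 605.

Open B and D; minimum total cost 605.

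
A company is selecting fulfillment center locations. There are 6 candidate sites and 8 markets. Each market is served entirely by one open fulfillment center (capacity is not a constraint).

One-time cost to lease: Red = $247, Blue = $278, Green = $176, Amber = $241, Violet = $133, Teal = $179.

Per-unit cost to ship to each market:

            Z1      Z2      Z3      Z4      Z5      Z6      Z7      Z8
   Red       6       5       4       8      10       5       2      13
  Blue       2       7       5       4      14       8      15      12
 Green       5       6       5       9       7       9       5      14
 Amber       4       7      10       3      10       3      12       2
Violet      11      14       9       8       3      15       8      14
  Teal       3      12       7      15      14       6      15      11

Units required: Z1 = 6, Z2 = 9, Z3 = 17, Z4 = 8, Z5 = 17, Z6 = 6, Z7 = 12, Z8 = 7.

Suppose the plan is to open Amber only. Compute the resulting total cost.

Total cost: 868

Each market is assigned to its cheapest site among the open ones.
{Amber}: Z1→Amber 4·6=24, Z2→Amber 7·9=63, Z3→Amber 10·17=170, Z4→Amber 3·8=24, Z5→Amber 10·17=170, Z6→Amber 3·6=18, Z7→Amber 12·12=144, Z8→Amber 2·7=14. Service 627; fixed 241; total 868.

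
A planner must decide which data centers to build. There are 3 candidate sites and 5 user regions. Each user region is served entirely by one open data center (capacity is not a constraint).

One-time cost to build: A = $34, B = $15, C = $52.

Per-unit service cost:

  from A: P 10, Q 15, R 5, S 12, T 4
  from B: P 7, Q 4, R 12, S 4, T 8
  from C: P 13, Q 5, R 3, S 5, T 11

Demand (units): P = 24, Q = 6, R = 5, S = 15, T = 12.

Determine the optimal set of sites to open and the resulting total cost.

For any fixed open set, each user region goes to its cheapest open site; total = fixed + service.
{A, B}: P→B 7·24=168, Q→B 4·6=24, R→A 5·5=25, S→B 4·15=60, T→A 4·12=48. Service 325; fixed 49; total 374.
{A, B, C}: service 315 + fixed 101 = 416
{B}: service 408 + fixed 15 = 423
No other subset beats 374.

Open A and B; minimum total cost 374.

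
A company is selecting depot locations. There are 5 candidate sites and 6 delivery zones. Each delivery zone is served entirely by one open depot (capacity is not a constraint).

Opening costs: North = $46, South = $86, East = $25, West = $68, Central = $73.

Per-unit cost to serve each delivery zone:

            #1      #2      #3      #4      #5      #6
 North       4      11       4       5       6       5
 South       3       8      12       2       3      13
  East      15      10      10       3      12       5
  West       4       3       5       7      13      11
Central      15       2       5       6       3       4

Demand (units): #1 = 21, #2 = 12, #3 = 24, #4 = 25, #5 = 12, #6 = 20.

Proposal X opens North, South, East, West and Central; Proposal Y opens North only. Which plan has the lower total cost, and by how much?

Proposal X: {North, South, East, West, Central}: #1→South 3·21=63, #2→Central 2·12=24, #3→North 4·24=96, #4→South 2·25=50, #5→South 3·12=36, #6→Central 4·20=80. Service 349; fixed 298; total 647.
Proposal Y: {North}: #1→North 4·21=84, #2→North 11·12=132, #3→North 4·24=96, #4→North 5·25=125, #5→North 6·12=72, #6→North 5·20=100. Service 609; fixed 46; total 655.
Difference: |647 − 655| = 8.

Proposal X is cheaper by 8.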